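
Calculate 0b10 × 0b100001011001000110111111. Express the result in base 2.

0b1000010110010001101111110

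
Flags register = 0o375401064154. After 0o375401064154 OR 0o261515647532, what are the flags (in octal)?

0o375515667576

OR each oct digit independently (no carries):
  3|2=3, 7|6=7, 5|1=5, 4|5=5, 0|1=1, 1|5=5, 0|6=6, 6|4=6, 4|7=7, 1|5=5, 5|3=7, 4|2=6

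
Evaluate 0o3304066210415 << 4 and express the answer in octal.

4 bits is not a whole number of base-8 digits; in binary: 11011000100000110110010001000100001101 << 4 = 110110001000001101100100010001000011010000.

0o66101544210320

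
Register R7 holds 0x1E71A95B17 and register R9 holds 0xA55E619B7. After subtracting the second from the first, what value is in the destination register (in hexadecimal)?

Subtract column by column in base 16:
  7-7 → 0
  1-B → 6 (borrow)
  B-9-1 → 1
  5-1 → 4
  9-6 → 3
  A-E → C (borrow)
  1-5-1 → B (borrow)
  7-5-1 → 1
  E-A → 4
  1-0 → 1

0x141BC34160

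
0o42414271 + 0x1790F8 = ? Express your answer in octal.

0o50324661

0x1790F8 = 0o5710370 in octal.
Add column by column in base 8, right to left:
  1+0 = 1
  7+7 = 6 carry 1
  2+3+1 = 6
  4+0 = 4
  1+1 = 2
  4+7 = 3 carry 1
  2+5+1 = 0 carry 1
  4+0+1 = 5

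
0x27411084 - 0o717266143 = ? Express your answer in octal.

0x27411084 = 0o4720210204 in octal.
Subtract column by column in base 8:
  4-3 → 1
  0-4 → 4 (borrow)
  2-1-1 → 0
  0-6 → 2 (borrow)
  1-6-1 → 2 (borrow)
  2-2-1 → 7 (borrow)
  0-7-1 → 0 (borrow)
  2-1-1 → 0
  7-7 → 0
  4-0 → 4

0o4000722041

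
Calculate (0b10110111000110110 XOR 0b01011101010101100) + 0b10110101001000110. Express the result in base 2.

First 0b10110111000110110 XOR 0b01011101010101100 = 0b11101010010011010.
Add column by column in base 2, right to left:
  0+0 = 0
  1+1 = 0 carry 1
  0+1+1 = 0 carry 1
  1+0+1 = 0 carry 1
  1+0+1 = 0 carry 1
  0+0+1 = 1
  0+1 = 1
  1+0 = 1
  0+0 = 0
  0+1 = 1
  1+0 = 1
  0+1 = 1
  1+0 = 1
  0+1 = 1
  1+1 = 0 carry 1
  1+0+1 = 0 carry 1
  1+1+1 = 1 carry 1
  final carry 1

0b110011111011100000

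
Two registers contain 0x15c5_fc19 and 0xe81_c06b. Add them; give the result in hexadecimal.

0x2447bc84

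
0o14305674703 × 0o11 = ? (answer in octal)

Multiply each base-8 digit by 9, carrying:
  3×9 = 27 → write 3 carry 3
  0×9+3 = 3 → write 3
  7×9 = 63 → write 7 carry 7
  4×9+7 = 43 → write 3 carry 5
  7×9+5 = 68 → write 4 carry 8
  6×9+8 = 62 → write 6 carry 7
  5×9+7 = 52 → write 4 carry 6
  0×9+6 = 6 → write 6
  3×9 = 27 → write 3 carry 3
  4×9+3 = 39 → write 7 carry 4
  1×9+4 = 13 → write 5 carry 1
  remaining carry: 1

0o157364643733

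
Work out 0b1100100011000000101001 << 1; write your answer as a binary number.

0b11001000110000001010010

Left shift by 1: append 1 zero bit.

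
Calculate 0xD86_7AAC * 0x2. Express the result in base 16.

0x1B0CF558

Multiply each base-16 digit by 2, carrying:
  C×2 = 24 → write 8 carry 1
  A×2+1 = 21 → write 5 carry 1
  A×2+1 = 21 → write 5 carry 1
  7×2+1 = 15 → write F
  6×2 = 12 → write C
  8×2 = 16 → write 0 carry 1
  D×2+1 = 27 → write B carry 1
  remaining carry: 1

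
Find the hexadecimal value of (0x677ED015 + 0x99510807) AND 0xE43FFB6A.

Add column by column in base 16, right to left:
  5+7 = C
  1+0 = 1
  0+8 = 8
  D+0 = D
  E+1 = F
  7+5 = C
  7+9 = 0 carry 1
  6+9+1 = 0 carry 1
  final carry 1
Sum = 0x100CFD81C; now AND with 0xE43FFB6A:
  1&0=0, 0&E=0, 0&4=0, C&3=0, F&F=F, D&F=D, 8&B=8, 1&6=0, C&A=8

0xFD808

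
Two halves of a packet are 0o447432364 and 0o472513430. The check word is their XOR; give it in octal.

XOR each oct digit independently (no carries):
  4^4=0, 4^7=3, 7^2=5, 4^5=1, 3^1=2, 2^3=1, 3^4=7, 6^3=5, 4^0=4

0o035121754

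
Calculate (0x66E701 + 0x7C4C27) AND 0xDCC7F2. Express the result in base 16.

0xC00320

Add column by column in base 16, right to left:
  1+7 = 8
  0+2 = 2
  7+C = 3 carry 1
  E+4+1 = 3 carry 1
  6+C+1 = 3 carry 1
  6+7+1 = E
Sum = 0xE33328; now AND with 0xDCC7F2:
  E&D=C, 3&C=0, 3&C=0, 3&7=3, 2&F=2, 8&2=0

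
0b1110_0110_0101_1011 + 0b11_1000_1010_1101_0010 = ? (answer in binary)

Add column by column in base 2, right to left:
  1+0 = 1
  1+1 = 0 carry 1
  0+0+1 = 1
  1+0 = 1
  1+1 = 0 carry 1
  0+0+1 = 1
  1+1 = 0 carry 1
  0+1+1 = 0 carry 1
  0+0+1 = 1
  1+1 = 0 carry 1
  1+0+1 = 0 carry 1
  0+1+1 = 0 carry 1
  0+0+1 = 1
  1+0 = 1
  1+0 = 1
  1+1 = 0 carry 1
  0+1+1 = 0 carry 1
  0+1+1 = 0 carry 1
  final carry 1

0b1000111000100101101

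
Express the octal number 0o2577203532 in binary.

Each octal digit is 3 bits: 2=010 5=101 7=111 7=111 2=010 0=000 3=011 5=101 3=011 2=010.

0b10101111111010000011101011010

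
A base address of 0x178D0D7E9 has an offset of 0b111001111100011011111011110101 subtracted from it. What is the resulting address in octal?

0x178D0D7E9 = 0o57064153751 in octal.
0b111001111100011011111011110101 = 0o7174337365 in octal.
Subtract column by column in base 8:
  1-5 → 4 (borrow)
  5-6-1 → 6 (borrow)
  7-3-1 → 3
  3-7 → 4 (borrow)
  5-3-1 → 1
  1-3 → 6 (borrow)
  4-4-1 → 7 (borrow)
  6-7-1 → 6 (borrow)
  0-1-1 → 6 (borrow)
  7-7-1 → 7 (borrow)
  5-0-1 → 4

0o47667614364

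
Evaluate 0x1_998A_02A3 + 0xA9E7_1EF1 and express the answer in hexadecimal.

0x243712194

Add column by column in base 16, right to left:
  3+1 = 4
  A+F = 9 carry 1
  2+E+1 = 1 carry 1
  0+1+1 = 2
  A+7 = 1 carry 1
  8+E+1 = 7 carry 1
  9+9+1 = 3 carry 1
  9+A+1 = 4 carry 1
  1+0+1 = 2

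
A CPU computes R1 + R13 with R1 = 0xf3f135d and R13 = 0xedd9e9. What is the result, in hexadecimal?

0x102ced46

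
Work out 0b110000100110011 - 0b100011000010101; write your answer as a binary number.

0b1101100011110

Subtract column by column in base 2:
  1-1 → 0
  1-0 → 1
  0-1 → 1 (borrow)
  0-0-1 → 1 (borrow)
  1-1-1 → 1 (borrow)
  1-0-1 → 0
  0-0 → 0
  0-0 → 0
  1-0 → 1
  0-1 → 1 (borrow)
  0-1-1 → 0 (borrow)
  0-0-1 → 1 (borrow)
  0-0-1 → 1 (borrow)
  1-0-1 → 0
  1-1 → 0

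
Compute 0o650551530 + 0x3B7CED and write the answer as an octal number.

0x3B7CED = 0o16676355 in octal.
Add column by column in base 8, right to left:
  0+5 = 5
  3+5 = 0 carry 1
  5+3+1 = 1 carry 1
  1+6+1 = 0 carry 1
  5+7+1 = 5 carry 1
  5+6+1 = 4 carry 1
  0+6+1 = 7
  5+1 = 6
  6+0 = 6

0o667450105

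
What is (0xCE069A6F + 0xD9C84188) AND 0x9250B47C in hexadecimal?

Add column by column in base 16, right to left:
  F+8 = 7 carry 1
  6+8+1 = F
  A+1 = B
  9+4 = D
  6+8 = E
  0+C = C
  E+9 = 7 carry 1
  C+D+1 = A carry 1
  final carry 1
Sum = 0x1A7CEDBF7; now AND with 0x9250B47C:
  1&0=0, A&9=8, 7&2=2, C&5=4, E&0=0, D&B=9, B&4=0, F&7=7, 7&C=4

0x82409074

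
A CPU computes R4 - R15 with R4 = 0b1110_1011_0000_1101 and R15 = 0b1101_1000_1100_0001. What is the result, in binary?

Subtract column by column in base 2:
  1-1 → 0
  0-0 → 0
  1-0 → 1
  1-0 → 1
  0-0 → 0
  0-0 → 0
  0-1 → 1 (borrow)
  0-1-1 → 0 (borrow)
  1-0-1 → 0
  1-0 → 1
  0-0 → 0
  1-1 → 0
  0-1 → 1 (borrow)
  1-0-1 → 0
  1-1 → 0
  1-1 → 0

0b1001001001100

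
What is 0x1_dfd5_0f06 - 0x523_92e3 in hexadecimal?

0x1dab17c23

Subtract column by column in base 16:
  6-3 → 3
  0-e → 2 (borrow)
  f-2-1 → c
  0-9 → 7 (borrow)
  5-3-1 → 1
  d-2 → b
  f-5 → a
  d-0 → d
  1-0 → 1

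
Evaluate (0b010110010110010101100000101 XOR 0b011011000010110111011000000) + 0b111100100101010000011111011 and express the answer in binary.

0b1001001111001110011011000000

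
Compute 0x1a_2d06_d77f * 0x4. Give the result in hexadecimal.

Multiply each base-16 digit by 4, carrying:
  f×4 = 60 → write c carry 3
  7×4+3 = 31 → write f carry 1
  7×4+1 = 29 → write d carry 1
  d×4+1 = 53 → write 5 carry 3
  6×4+3 = 27 → write b carry 1
  0×4+1 = 1 → write 1
  d×4 = 52 → write 4 carry 3
  2×4+3 = 11 → write b
  a×4 = 40 → write 8 carry 2
  1×4+2 = 6 → write 6

0x68b41b5dfc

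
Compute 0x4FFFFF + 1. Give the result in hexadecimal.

0x500000

The trailing 5 digits are F (max in base 16), so adding 1 cascades: they roll to 0 and the next digit up increments.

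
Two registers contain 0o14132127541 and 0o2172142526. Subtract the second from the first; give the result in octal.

0o11737765013

Subtract column by column in base 8:
  1-6 → 3 (borrow)
  4-2-1 → 1
  5-5 → 0
  7-2 → 5
  2-4 → 6 (borrow)
  1-1-1 → 7 (borrow)
  2-2-1 → 7 (borrow)
  3-7-1 → 3 (borrow)
  1-1-1 → 7 (borrow)
  4-2-1 → 1
  1-0 → 1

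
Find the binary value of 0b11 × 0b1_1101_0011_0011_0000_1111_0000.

Multiply each base-2 digit by 3, carrying:
  0×3 = 0 → write 0
  0×3 = 0 → write 0
  0×3 = 0 → write 0
  0×3 = 0 → write 0
  1×3 = 3 → write 1 carry 1
  1×3+1 = 4 → write 0 carry 2
  1×3+2 = 5 → write 1 carry 2
  1×3+2 = 5 → write 1 carry 2
  0×3+2 = 2 → write 0 carry 1
  0×3+1 = 1 → write 1
  0×3 = 0 → write 0
  0×3 = 0 → write 0
  1×3 = 3 → write 1 carry 1
  1×3+1 = 4 → write 0 carry 2
  0×3+2 = 2 → write 0 carry 1
  0×3+1 = 1 → write 1
  1×3 = 3 → write 1 carry 1
  1×3+1 = 4 → write 0 carry 2
  0×3+2 = 2 → write 0 carry 1
  0×3+1 = 1 → write 1
  1×3 = 3 → write 1 carry 1
  0×3+1 = 1 → write 1
  1×3 = 3 → write 1 carry 1
  1×3+1 = 4 → write 0 carry 2
  1×3+2 = 5 → write 1 carry 2
  remaining carry: 10

0b101011110011001001011010000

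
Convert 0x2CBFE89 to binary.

0b10110010111111111010001001

Expand each hex digit to 4 bits: 2=0010 C=1100 B=1011 F=1111 E=1110 8=1000 9=1001.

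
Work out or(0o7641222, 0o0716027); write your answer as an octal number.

0o7757227

OR each oct digit independently (no carries):
  7|0=7, 6|7=7, 4|1=5, 1|6=7, 2|0=2, 2|2=2, 2|7=7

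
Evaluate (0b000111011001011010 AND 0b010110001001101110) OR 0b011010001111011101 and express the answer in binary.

0b000111011001011010 AND 0b010110001001101110 = 0b000110001001001010.
Then OR with 0b011010001111011101.

0b11110001111011111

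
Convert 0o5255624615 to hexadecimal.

0x2AB7298D

Each octal digit is 3 bits: 5=101 2=010 5=101 5=101 6=110 2=010 4=100 6=110 1=001 5=101.
Group the bits into nibbles: 0010 1010 1011 0111 0010 1001 1000 1101 → 2AB7298D.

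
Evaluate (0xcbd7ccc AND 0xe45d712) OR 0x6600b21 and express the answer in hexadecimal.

0xe655f21

0xcbd7ccc AND 0xe45d712 = 0xc055400.
Then OR with 0x6600b21.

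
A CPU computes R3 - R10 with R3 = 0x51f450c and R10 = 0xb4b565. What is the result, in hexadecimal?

0x46a8fa7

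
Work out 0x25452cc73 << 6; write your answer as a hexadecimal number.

0x9514b31cc0

6 bits is not a whole number of base-16 digits; in binary: 1001010100010100101100110001110011 << 6 = 1001010100010100101100110001110011000000.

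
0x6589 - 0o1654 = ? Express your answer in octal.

0x6589 = 0o62611 in octal.
Subtract column by column in base 8:
  1-4 → 5 (borrow)
  1-5-1 → 3 (borrow)
  6-6-1 → 7 (borrow)
  2-1-1 → 0
  6-0 → 6

0o60735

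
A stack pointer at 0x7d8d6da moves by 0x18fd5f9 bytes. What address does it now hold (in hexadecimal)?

0x968acd3

Add column by column in base 16, right to left:
  a+9 = 3 carry 1
  d+f+1 = d carry 1
  6+5+1 = c
  d+d = a carry 1
  8+f+1 = 8 carry 1
  d+8+1 = 6 carry 1
  7+1+1 = 9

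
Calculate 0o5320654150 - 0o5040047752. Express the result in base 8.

0o260604176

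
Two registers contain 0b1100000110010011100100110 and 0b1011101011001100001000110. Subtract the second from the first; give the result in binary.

0b11011000111011100000

Subtract column by column in base 2:
  0-0 → 0
  1-1 → 0
  1-1 → 0
  0-0 → 0
  0-0 → 0
  1-0 → 1
  0-1 → 1 (borrow)
  0-0-1 → 1 (borrow)
  1-0-1 → 0
  1-0 → 1
  1-0 → 1
  0-1 → 1 (borrow)
  0-1-1 → 0 (borrow)
  1-0-1 → 0
  0-0 → 0
  0-1 → 1 (borrow)
  1-1-1 → 1 (borrow)
  1-0-1 → 0
  0-1 → 1 (borrow)
  0-0-1 → 1 (borrow)
  0-1-1 → 0 (borrow)
  0-1-1 → 0 (borrow)
  0-1-1 → 0 (borrow)
  1-0-1 → 0
  1-1 → 0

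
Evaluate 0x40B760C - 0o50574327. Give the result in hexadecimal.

0o50574327 = 0xA2F8D7 in hexadecimal.
Subtract column by column in base 16:
  C-7 → 5
  0-D → 3 (borrow)
  6-8-1 → D (borrow)
  7-F-1 → 7 (borrow)
  B-2-1 → 8
  0-A → 6 (borrow)
  4-0-1 → 3

0x3687D35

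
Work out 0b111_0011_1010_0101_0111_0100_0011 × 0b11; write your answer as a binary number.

Multiply each base-2 digit by 3, carrying:
  1×3 = 3 → write 1 carry 1
  1×3+1 = 4 → write 0 carry 2
  0×3+2 = 2 → write 0 carry 1
  0×3+1 = 1 → write 1
  0×3 = 0 → write 0
  0×3 = 0 → write 0
  1×3 = 3 → write 1 carry 1
  0×3+1 = 1 → write 1
  1×3 = 3 → write 1 carry 1
  1×3+1 = 4 → write 0 carry 2
  1×3+2 = 5 → write 1 carry 2
  0×3+2 = 2 → write 0 carry 1
  1×3+1 = 4 → write 0 carry 2
  0×3+2 = 2 → write 0 carry 1
  1×3+1 = 4 → write 0 carry 2
  0×3+2 = 2 → write 0 carry 1
  0×3+1 = 1 → write 1
  1×3 = 3 → write 1 carry 1
  0×3+1 = 1 → write 1
  1×3 = 3 → write 1 carry 1
  1×3+1 = 4 → write 0 carry 2
  1×3+2 = 5 → write 1 carry 2
  0×3+2 = 2 → write 0 carry 1
  0×3+1 = 1 → write 1
  1×3 = 3 → write 1 carry 1
  1×3+1 = 4 → write 0 carry 2
  1×3+2 = 5 → write 1 carry 2
  remaining carry: 10

0b10101101011110000010111001001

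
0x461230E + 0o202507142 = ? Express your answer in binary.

0b110011010111011000101110000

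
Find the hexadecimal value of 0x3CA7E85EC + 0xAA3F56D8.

0x474BDDCC4

Add column by column in base 16, right to left:
  C+8 = 4 carry 1
  E+D+1 = C carry 1
  5+6+1 = C
  8+5 = D
  E+F = D carry 1
  7+3+1 = B
  A+A = 4 carry 1
  C+A+1 = 7 carry 1
  3+0+1 = 4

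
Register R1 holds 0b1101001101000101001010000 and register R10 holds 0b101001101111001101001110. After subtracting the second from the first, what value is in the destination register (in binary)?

Subtract column by column in base 2:
  0-0 → 0
  0-1 → 1 (borrow)
  0-1-1 → 0 (borrow)
  0-1-1 → 0 (borrow)
  1-0-1 → 0
  0-0 → 0
  1-1 → 0
  0-0 → 0
  0-1 → 1 (borrow)
  1-1-1 → 1 (borrow)
  0-0-1 → 1 (borrow)
  1-0-1 → 0
  0-1 → 1 (borrow)
  0-1-1 → 0 (borrow)
  0-1-1 → 0 (borrow)
  1-1-1 → 1 (borrow)
  0-0-1 → 1 (borrow)
  1-1-1 → 1 (borrow)
  1-1-1 → 1 (borrow)
  0-0-1 → 1 (borrow)
  0-0-1 → 1 (borrow)
  1-1-1 → 1 (borrow)
  0-0-1 → 1 (borrow)
  1-1-1 → 1 (borrow)
  1-0-1 → 0

0b111111111001011100000010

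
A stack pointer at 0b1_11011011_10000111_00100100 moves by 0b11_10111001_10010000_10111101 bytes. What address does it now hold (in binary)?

Add column by column in base 2, right to left:
  0+1 = 1
  0+0 = 0
  1+1 = 0 carry 1
  0+1+1 = 0 carry 1
  0+1+1 = 0 carry 1
  1+1+1 = 1 carry 1
  0+0+1 = 1
  0+1 = 1
  1+0 = 1
  1+0 = 1
  1+0 = 1
  0+0 = 0
  0+1 = 1
  0+0 = 0
  0+0 = 0
  1+1 = 0 carry 1
  1+1+1 = 1 carry 1
  1+0+1 = 0 carry 1
  0+0+1 = 1
  1+1 = 0 carry 1
  1+1+1 = 1 carry 1
  0+1+1 = 0 carry 1
  1+0+1 = 0 carry 1
  1+1+1 = 1 carry 1
  1+1+1 = 1 carry 1
  0+1+1 = 0 carry 1
  final carry 1

0b101100101010001011111100001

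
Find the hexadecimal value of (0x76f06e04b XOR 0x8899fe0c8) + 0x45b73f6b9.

First 0x76f06e04b XOR 0x8899fe0c8 = 0xfe6990083.
Add column by column in base 16, right to left:
  3+9 = c
  8+b = 3 carry 1
  0+6+1 = 7
  0+f = f
  9+3 = c
  9+7 = 0 carry 1
  6+b+1 = 2 carry 1
  e+5+1 = 4 carry 1
  f+4+1 = 4 carry 1
  final carry 1

0x14420cf73c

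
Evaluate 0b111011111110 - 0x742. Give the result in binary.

0b11110111100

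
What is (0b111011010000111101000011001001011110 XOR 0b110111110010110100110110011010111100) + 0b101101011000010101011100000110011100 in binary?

0b111001111010011111010001011001111110

First 0b111011010000111101000011001001011110 XOR 0b110111110010110100110110011010111100 = 0b001100100010001001110101010011100010.
Add column by column in base 2, right to left:
  0+0 = 0
  1+0 = 1
  0+1 = 1
  0+1 = 1
  0+1 = 1
  1+0 = 1
  1+0 = 1
  1+1 = 0 carry 1
  0+1+1 = 0 carry 1
  0+0+1 = 1
  1+0 = 1
  0+0 = 0
  1+0 = 1
  0+0 = 0
  1+1 = 0 carry 1
  0+1+1 = 0 carry 1
  1+1+1 = 1 carry 1
  1+0+1 = 0 carry 1
  1+1+1 = 1 carry 1
  0+0+1 = 1
  0+1 = 1
  1+0 = 1
  0+1 = 1
  0+0 = 0
  0+0 = 0
  1+0 = 1
  0+0 = 0
  0+1 = 1
  0+1 = 1
  1+0 = 1
  0+1 = 1
  0+0 = 0
  1+1 = 0 carry 1
  1+1+1 = 1 carry 1
  0+0+1 = 1
  0+1 = 1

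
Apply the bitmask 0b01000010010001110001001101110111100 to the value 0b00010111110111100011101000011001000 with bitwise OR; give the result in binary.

OR bit by bit (1 where either bit is 1):
  00010111110111100011101000011001000
| 01000010010001110001001101110111100
= 01010111110111110011101101111111100

0b01010111110111110011101101111111100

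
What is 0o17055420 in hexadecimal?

0x3C5B10

Each octal digit is 3 bits: 1=001 7=111 0=000 5=101 5=101 4=100 2=010 0=000.
Group the bits into nibbles: 0011 1100 0101 1011 0001 0000 → 3C5B10.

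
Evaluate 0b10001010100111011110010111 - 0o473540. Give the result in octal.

0o212000067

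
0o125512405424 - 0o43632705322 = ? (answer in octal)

Subtract column by column in base 8:
  4-2 → 2
  2-2 → 0
  4-3 → 1
  5-5 → 0
  0-0 → 0
  4-7 → 5 (borrow)
  2-2-1 → 7 (borrow)
  1-3-1 → 5 (borrow)
  5-6-1 → 6 (borrow)
  5-3-1 → 1
  2-4 → 6 (borrow)
  1-0-1 → 0

0o61657500102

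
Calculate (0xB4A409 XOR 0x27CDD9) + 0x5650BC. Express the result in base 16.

0xE9BA8C

First 0xB4A409 XOR 0x27CDD9 = 0x9369D0.
Add column by column in base 16, right to left:
  0+C = C
  D+B = 8 carry 1
  9+0+1 = A
  6+5 = B
  3+6 = 9
  9+5 = E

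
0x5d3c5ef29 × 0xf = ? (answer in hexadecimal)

Multiply each base-16 digit by 15, carrying:
  9×15 = 135 → write 7 carry 8
  2×15+8 = 38 → write 6 carry 2
  f×15+2 = 227 → write 3 carry 14
  e×15+14 = 224 → write 0 carry 14
  5×15+14 = 89 → write 9 carry 5
  c×15+5 = 185 → write 9 carry 11
  3×15+11 = 56 → write 8 carry 3
  d×15+3 = 198 → write 6 carry 12
  5×15+12 = 87 → write 7 carry 5
  remaining carry: 5

0x5768990367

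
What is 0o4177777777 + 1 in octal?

The trailing 8 digits are 7 (max in base 8), so adding 1 cascades: they roll to 0 and the next digit up increments.

0o4200000000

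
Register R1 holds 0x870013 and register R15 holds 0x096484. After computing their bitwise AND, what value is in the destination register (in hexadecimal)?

0x010000

AND each hex digit independently (no carries):
  8&0=0, 7&9=1, 0&6=0, 0&4=0, 1&8=0, 3&4=0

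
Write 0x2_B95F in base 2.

0b101011100101011111

Expand each hex digit to 4 bits: 2=0010 B=1011 9=1001 5=0101 F=1111.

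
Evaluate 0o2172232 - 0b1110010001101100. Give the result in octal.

0b1110010001101100 = 0o162154 in octal.
Subtract column by column in base 8:
  2-4 → 6 (borrow)
  3-5-1 → 5 (borrow)
  2-1-1 → 0
  2-2 → 0
  7-6 → 1
  1-1 → 0
  2-0 → 2

0o2010056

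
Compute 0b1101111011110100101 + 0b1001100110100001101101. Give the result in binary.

Add column by column in base 2, right to left:
  1+1 = 0 carry 1
  0+0+1 = 1
  1+1 = 0 carry 1
  0+1+1 = 0 carry 1
  0+0+1 = 1
  1+1 = 0 carry 1
  0+1+1 = 0 carry 1
  1+0+1 = 0 carry 1
  1+0+1 = 0 carry 1
  1+0+1 = 0 carry 1
  1+0+1 = 0 carry 1
  0+1+1 = 0 carry 1
  1+0+1 = 0 carry 1
  1+1+1 = 1 carry 1
  1+1+1 = 1 carry 1
  1+0+1 = 0 carry 1
  0+0+1 = 1
  1+1 = 0 carry 1
  1+1+1 = 1 carry 1
  0+0+1 = 1
  0+0 = 0
  0+1 = 1

0b1011010110000000010010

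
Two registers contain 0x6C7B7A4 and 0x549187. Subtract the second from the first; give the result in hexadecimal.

0x673261D

Subtract column by column in base 16:
  4-7 → D (borrow)
  A-8-1 → 1
  7-1 → 6
  B-9 → 2
  7-4 → 3
  C-5 → 7
  6-0 → 6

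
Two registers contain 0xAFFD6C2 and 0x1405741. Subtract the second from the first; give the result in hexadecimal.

0x9BF7F81

Subtract column by column in base 16:
  2-1 → 1
  C-4 → 8
  6-7 → F (borrow)
  D-5-1 → 7
  F-0 → F
  F-4 → B
  A-1 → 9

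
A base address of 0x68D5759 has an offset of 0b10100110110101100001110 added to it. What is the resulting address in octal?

0o670141147

0x68D5759 = 0o643253531 in octal.
0b10100110110101100001110 = 0o24665416 in octal.
Add column by column in base 8, right to left:
  1+6 = 7
  3+1 = 4
  5+4 = 1 carry 1
  3+5+1 = 1 carry 1
  5+6+1 = 4 carry 1
  2+6+1 = 1 carry 1
  3+4+1 = 0 carry 1
  4+2+1 = 7
  6+0 = 6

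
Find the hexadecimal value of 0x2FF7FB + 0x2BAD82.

0x5BA57D

Add column by column in base 16, right to left:
  B+2 = D
  F+8 = 7 carry 1
  7+D+1 = 5 carry 1
  F+A+1 = A carry 1
  F+B+1 = B carry 1
  2+2+1 = 5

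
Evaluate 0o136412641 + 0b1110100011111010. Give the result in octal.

0o136577233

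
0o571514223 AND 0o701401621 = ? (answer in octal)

AND each oct digit independently (no carries):
  5&7=5, 7&0=0, 1&1=1, 5&4=4, 1&0=0, 4&1=0, 2&6=2, 2&2=2, 3&1=1

0o501400221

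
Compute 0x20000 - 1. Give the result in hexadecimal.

The trailing 4 digits are 0, so subtracting 1 borrows through: they become F and the next digit up decrements.

0x1ffff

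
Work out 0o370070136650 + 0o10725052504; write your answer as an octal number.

0o401015211354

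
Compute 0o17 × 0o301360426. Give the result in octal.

0o5526030112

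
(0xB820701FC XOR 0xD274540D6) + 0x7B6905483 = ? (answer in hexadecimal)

0xE5BD295AD

First 0xB820701FC XOR 0xD274540D6 = 0x6A542412A.
Add column by column in base 16, right to left:
  A+3 = D
  2+8 = A
  1+4 = 5
  4+5 = 9
  2+0 = 2
  4+9 = D
  5+6 = B
  A+B = 5 carry 1
  6+7+1 = E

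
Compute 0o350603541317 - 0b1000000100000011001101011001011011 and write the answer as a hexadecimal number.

0x54201ec74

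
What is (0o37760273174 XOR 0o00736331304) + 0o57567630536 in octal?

First 0o37760273174 XOR 0o00736331304 = 0o37056142270.
Add column by column in base 8, right to left:
  0+6 = 6
  7+3 = 2 carry 1
  2+5+1 = 0 carry 1
  2+0+1 = 3
  4+3 = 7
  1+6 = 7
  6+7 = 5 carry 1
  5+6+1 = 4 carry 1
  0+5+1 = 6
  7+7 = 6 carry 1
  3+5+1 = 1 carry 1
  final carry 1

0o116645773026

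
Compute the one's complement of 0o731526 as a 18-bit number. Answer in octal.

Each oct digit d becomes 7−d:
  7→0, 3→4, 1→6, 5→2, 2→5, 6→1

0o046251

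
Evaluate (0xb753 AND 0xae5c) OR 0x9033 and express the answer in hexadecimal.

0xb673

0xb753 AND 0xae5c = 0xa650.
Then OR with 0x9033.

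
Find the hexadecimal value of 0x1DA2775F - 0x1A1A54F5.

Subtract column by column in base 16:
  F-5 → A
  5-F → 6 (borrow)
  7-4-1 → 2
  7-5 → 2
  2-A → 8 (borrow)
  A-1-1 → 8
  D-A → 3
  1-1 → 0

0x388226A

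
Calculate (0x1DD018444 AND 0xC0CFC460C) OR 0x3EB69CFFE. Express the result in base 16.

0x1DD018444 AND 0xC0CFC460C = 0x00C000404.
Then OR with 0x3EB69CFFE.

0x3EF69CFFE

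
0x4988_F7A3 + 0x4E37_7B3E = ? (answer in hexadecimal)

Add column by column in base 16, right to left:
  3+E = 1 carry 1
  A+3+1 = E
  7+B = 2 carry 1
  F+7+1 = 7 carry 1
  8+7+1 = 0 carry 1
  8+3+1 = C
  9+E = 7 carry 1
  4+4+1 = 9

0x97C072E1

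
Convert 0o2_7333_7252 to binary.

0b10111011011011111010101010

Each octal digit is 3 bits: 2=010 7=111 3=011 3=011 3=011 7=111 2=010 5=101 2=010.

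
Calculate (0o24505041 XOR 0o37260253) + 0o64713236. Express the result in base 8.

0o100700450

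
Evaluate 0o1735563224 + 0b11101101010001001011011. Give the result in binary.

0b1111111011011000100011101111

0o1735563224 = 0b1111011101101110011010010100 in binary.
Add column by column in base 2, right to left:
  0+1 = 1
  0+1 = 1
  1+0 = 1
  0+1 = 1
  1+1 = 0 carry 1
  0+0+1 = 1
  0+1 = 1
  1+0 = 1
  0+0 = 0
  1+1 = 0 carry 1
  1+0+1 = 0 carry 1
  0+0+1 = 1
  0+0 = 0
  1+1 = 0 carry 1
  1+0+1 = 0 carry 1
  1+1+1 = 1 carry 1
  0+0+1 = 1
  1+1 = 0 carry 1
  1+1+1 = 1 carry 1
  0+0+1 = 1
  1+1 = 0 carry 1
  1+1+1 = 1 carry 1
  1+1+1 = 1 carry 1
  0+0+1 = 1
  1+0 = 1
  1+0 = 1
  1+0 = 1
  1+0 = 1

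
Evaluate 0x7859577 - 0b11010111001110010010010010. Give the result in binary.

0b100001010001011000011100101

0x7859577 = 0b111100001011001010101110111 in binary.
Subtract column by column in base 2:
  1-0 → 1
  1-1 → 0
  1-0 → 1
  0-0 → 0
  1-1 → 0
  1-0 → 1
  1-0 → 1
  0-1 → 1 (borrow)
  1-0-1 → 0
  0-0 → 0
  1-1 → 0
  0-0 → 0
  1-0 → 1
  0-1 → 1 (borrow)
  0-1-1 → 0 (borrow)
  1-1-1 → 1 (borrow)
  1-0-1 → 0
  0-0 → 0
  1-1 → 0
  0-1 → 1 (borrow)
  0-1-1 → 0 (borrow)
  0-0-1 → 1 (borrow)
  0-1-1 → 0 (borrow)
  1-0-1 → 0
  1-1 → 0
  1-1 → 0
  1-0 → 1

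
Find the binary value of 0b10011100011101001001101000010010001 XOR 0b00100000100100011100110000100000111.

XOR bit by bit (1 where the bits differ):
  10011100011101001001101000010010001
^ 00100000100100011100110000100000111
= 10111100111001010101011000110010110

0b10111100111001010101011000110010110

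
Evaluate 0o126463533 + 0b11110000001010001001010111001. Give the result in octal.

0o3727675024

0b11110000001010001001010111001 = 0o3601211271 in octal.
Add column by column in base 8, right to left:
  3+1 = 4
  3+7 = 2 carry 1
  5+2+1 = 0 carry 1
  3+1+1 = 5
  6+1 = 7
  4+2 = 6
  6+1 = 7
  2+0 = 2
  1+6 = 7
  0+3 = 3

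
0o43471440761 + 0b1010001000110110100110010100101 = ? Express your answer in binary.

0o43471440761 = 0b100011100111001100100000111110001 in binary.
Add column by column in base 2, right to left:
  1+1 = 0 carry 1
  0+0+1 = 1
  0+1 = 1
  0+0 = 0
  1+0 = 1
  1+1 = 0 carry 1
  1+0+1 = 0 carry 1
  1+1+1 = 1 carry 1
  1+0+1 = 0 carry 1
  0+0+1 = 1
  0+1 = 1
  0+1 = 1
  0+0 = 0
  0+0 = 0
  1+1 = 0 carry 1
  0+0+1 = 1
  0+1 = 1
  1+1 = 0 carry 1
  1+0+1 = 0 carry 1
  0+1+1 = 0 carry 1
  0+1+1 = 0 carry 1
  1+0+1 = 0 carry 1
  1+0+1 = 0 carry 1
  1+0+1 = 0 carry 1
  0+1+1 = 0 carry 1
  0+0+1 = 1
  1+0 = 1
  1+0 = 1
  1+1 = 0 carry 1
  0+0+1 = 1
  0+1 = 1
  0+0 = 0
  1+0 = 1

0b101101110000000011000111010010110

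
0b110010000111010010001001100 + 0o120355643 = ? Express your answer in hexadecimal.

0x7857FEF

0b110010000111010010001001100 = 0x643A44C in hexadecimal.
0o120355643 = 0x141DBA3 in hexadecimal.
Add column by column in base 16, right to left:
  C+3 = F
  4+A = E
  4+B = F
  A+D = 7 carry 1
  3+1+1 = 5
  4+4 = 8
  6+1 = 7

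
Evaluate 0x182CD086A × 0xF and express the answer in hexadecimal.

Multiply each base-16 digit by 15, carrying:
  A×15 = 150 → write 6 carry 9
  6×15+9 = 99 → write 3 carry 6
  8×15+6 = 126 → write E carry 7
  0×15+7 = 7 → write 7
  D×15 = 195 → write 3 carry 12
  C×15+12 = 192 → write 0 carry 12
  2×15+12 = 42 → write A carry 2
  8×15+2 = 122 → write A carry 7
  1×15+7 = 22 → write 6 carry 1
  remaining carry: 1

0x16AA037E36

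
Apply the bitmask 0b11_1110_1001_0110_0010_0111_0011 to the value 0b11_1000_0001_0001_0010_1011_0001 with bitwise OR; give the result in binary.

OR bit by bit (1 where either bit is 1):
  11100000010001001010110001
| 11111010010110001001110011
= 11111010010111001011110011

0b11111010010111001011110011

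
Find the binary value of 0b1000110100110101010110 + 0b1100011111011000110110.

Add column by column in base 2, right to left:
  0+0 = 0
  1+1 = 0 carry 1
  1+1+1 = 1 carry 1
  0+0+1 = 1
  1+1 = 0 carry 1
  0+1+1 = 0 carry 1
  1+0+1 = 0 carry 1
  0+0+1 = 1
  1+0 = 1
  0+1 = 1
  1+1 = 0 carry 1
  1+0+1 = 0 carry 1
  0+1+1 = 0 carry 1
  0+1+1 = 0 carry 1
  1+1+1 = 1 carry 1
  0+1+1 = 0 carry 1
  1+1+1 = 1 carry 1
  1+0+1 = 0 carry 1
  0+0+1 = 1
  0+0 = 0
  0+1 = 1
  1+1 = 0 carry 1
  final carry 1

0b10101010100001110001100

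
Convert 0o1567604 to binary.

0b1101110111110000100

Each octal digit is 3 bits: 1=001 5=101 6=110 7=111 6=110 0=000 4=100.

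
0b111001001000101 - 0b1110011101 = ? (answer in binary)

0b110111010101000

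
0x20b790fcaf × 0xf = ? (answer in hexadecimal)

Multiply each base-16 digit by 15, carrying:
  f×15 = 225 → write 1 carry 14
  a×15+14 = 164 → write 4 carry 10
  c×15+10 = 190 → write e carry 11
  f×15+11 = 236 → write c carry 14
  0×15+14 = 14 → write e
  9×15 = 135 → write 7 carry 8
  7×15+8 = 113 → write 1 carry 7
  b×15+7 = 172 → write c carry 10
  0×15+10 = 10 → write a
  2×15 = 30 → write e carry 1
  remaining carry: 1

0x1eac17ece41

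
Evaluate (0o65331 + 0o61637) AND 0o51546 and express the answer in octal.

0o41140

Add column by column in base 8, right to left:
  1+7 = 0 carry 1
  3+3+1 = 7
  3+6 = 1 carry 1
  5+1+1 = 7
  6+6 = 4 carry 1
  final carry 1
Sum = 0o147170; now AND with 0o51546:
  1&0=0, 4&5=4, 7&1=1, 1&5=1, 7&4=4, 0&6=0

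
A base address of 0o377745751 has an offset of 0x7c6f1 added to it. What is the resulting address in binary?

0o377745751 = 0b11111111111100101111101001 in binary.
0x7c6f1 = 0b1111100011011110001 in binary.
Add column by column in base 2, right to left:
  1+1 = 0 carry 1
  0+0+1 = 1
  0+0 = 0
  1+0 = 1
  0+1 = 1
  1+1 = 0 carry 1
  1+1+1 = 1 carry 1
  1+1+1 = 1 carry 1
  1+0+1 = 0 carry 1
  1+1+1 = 1 carry 1
  0+1+1 = 0 carry 1
  1+0+1 = 0 carry 1
  0+0+1 = 1
  0+0 = 0
  1+1 = 0 carry 1
  1+1+1 = 1 carry 1
  1+1+1 = 1 carry 1
  1+1+1 = 1 carry 1
  1+1+1 = 1 carry 1
  1+0+1 = 0 carry 1
  1+0+1 = 0 carry 1
  1+0+1 = 0 carry 1
  1+0+1 = 0 carry 1
  1+0+1 = 0 carry 1
  1+0+1 = 0 carry 1
  1+0+1 = 0 carry 1
  final carry 1

0b100000001111001001011011010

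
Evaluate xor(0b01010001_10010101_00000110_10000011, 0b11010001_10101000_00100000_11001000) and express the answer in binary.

0b10000000001111010010011001001011

XOR bit by bit (1 where the bits differ):
  01010001100101010000011010000011
^ 11010001101010000010000011001000
= 10000000001111010010011001001011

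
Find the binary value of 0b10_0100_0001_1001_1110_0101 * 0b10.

Multiply each base-2 digit by 2, carrying:
  1×2 = 2 → write 0 carry 1
  0×2+1 = 1 → write 1
  1×2 = 2 → write 0 carry 1
  0×2+1 = 1 → write 1
  0×2 = 0 → write 0
  1×2 = 2 → write 0 carry 1
  1×2+1 = 3 → write 1 carry 1
  1×2+1 = 3 → write 1 carry 1
  1×2+1 = 3 → write 1 carry 1
  0×2+1 = 1 → write 1
  0×2 = 0 → write 0
  1×2 = 2 → write 0 carry 1
  1×2+1 = 3 → write 1 carry 1
  0×2+1 = 1 → write 1
  0×2 = 0 → write 0
  0×2 = 0 → write 0
  0×2 = 0 → write 0
  0×2 = 0 → write 0
  1×2 = 2 → write 0 carry 1
  0×2+1 = 1 → write 1
  0×2 = 0 → write 0
  1×2 = 2 → write 0 carry 1
  remaining carry: 1

0b10010000011001111001010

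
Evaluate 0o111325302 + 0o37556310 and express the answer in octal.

Add column by column in base 8, right to left:
  2+0 = 2
  0+1 = 1
  3+3 = 6
  5+6 = 3 carry 1
  2+5+1 = 0 carry 1
  3+5+1 = 1 carry 1
  1+7+1 = 1 carry 1
  1+3+1 = 5
  1+0 = 1

0o151103612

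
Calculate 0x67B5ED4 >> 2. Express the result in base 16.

0x19ED7B5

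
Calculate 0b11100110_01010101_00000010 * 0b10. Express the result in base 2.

0b1110011001010101000000100

Multiply each base-2 digit by 2, carrying:
  0×2 = 0 → write 0
  1×2 = 2 → write 0 carry 1
  0×2+1 = 1 → write 1
  0×2 = 0 → write 0
  0×2 = 0 → write 0
  0×2 = 0 → write 0
  0×2 = 0 → write 0
  0×2 = 0 → write 0
  1×2 = 2 → write 0 carry 1
  0×2+1 = 1 → write 1
  1×2 = 2 → write 0 carry 1
  0×2+1 = 1 → write 1
  1×2 = 2 → write 0 carry 1
  0×2+1 = 1 → write 1
  1×2 = 2 → write 0 carry 1
  0×2+1 = 1 → write 1
  0×2 = 0 → write 0
  1×2 = 2 → write 0 carry 1
  1×2+1 = 3 → write 1 carry 1
  0×2+1 = 1 → write 1
  0×2 = 0 → write 0
  1×2 = 2 → write 0 carry 1
  1×2+1 = 3 → write 1 carry 1
  1×2+1 = 3 → write 1 carry 1
  remaining carry: 1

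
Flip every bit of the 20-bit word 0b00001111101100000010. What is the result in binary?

0b11110000010011111101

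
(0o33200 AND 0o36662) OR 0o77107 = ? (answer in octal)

0o77307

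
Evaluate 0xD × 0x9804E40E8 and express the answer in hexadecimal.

Multiply each base-16 digit by 13, carrying:
  8×13 = 104 → write 8 carry 6
  E×13+6 = 188 → write C carry 11
  0×13+11 = 11 → write B
  4×13 = 52 → write 4 carry 3
  E×13+3 = 185 → write 9 carry 11
  4×13+11 = 63 → write F carry 3
  0×13+3 = 3 → write 3
  8×13 = 104 → write 8 carry 6
  9×13+6 = 123 → write B carry 7
  remaining carry: 7

0x7B83F94BC8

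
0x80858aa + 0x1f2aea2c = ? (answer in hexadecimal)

Add column by column in base 16, right to left:
  a+c = 6 carry 1
  a+2+1 = d
  8+a = 2 carry 1
  5+e+1 = 4 carry 1
  8+a+1 = 3 carry 1
  0+2+1 = 3
  8+f = 7 carry 1
  0+1+1 = 2

0x273342d6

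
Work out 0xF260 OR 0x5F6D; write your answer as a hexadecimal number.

0xFF6D

OR each hex digit independently (no carries):
  F|5=F, 2|F=F, 6|6=6, 0|D=D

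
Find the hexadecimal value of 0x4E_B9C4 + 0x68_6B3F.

0xB72503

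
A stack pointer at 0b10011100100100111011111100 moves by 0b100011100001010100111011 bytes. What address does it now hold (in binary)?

Add column by column in base 2, right to left:
  0+1 = 1
  0+1 = 1
  1+0 = 1
  1+1 = 0 carry 1
  1+1+1 = 1 carry 1
  1+1+1 = 1 carry 1
  1+0+1 = 0 carry 1
  1+0+1 = 0 carry 1
  0+1+1 = 0 carry 1
  1+0+1 = 0 carry 1
  1+1+1 = 1 carry 1
  1+0+1 = 0 carry 1
  0+1+1 = 0 carry 1
  0+0+1 = 1
  1+0 = 1
  0+0 = 0
  0+0 = 0
  1+1 = 0 carry 1
  0+1+1 = 0 carry 1
  0+1+1 = 0 carry 1
  1+0+1 = 0 carry 1
  1+0+1 = 0 carry 1
  1+0+1 = 0 carry 1
  0+1+1 = 0 carry 1
  0+0+1 = 1
  1+0 = 1

0b11000000000110010000110111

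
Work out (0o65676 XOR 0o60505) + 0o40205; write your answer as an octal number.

0o45600

First 0o65676 XOR 0o60505 = 0o05373.
Add column by column in base 8, right to left:
  3+5 = 0 carry 1
  7+0+1 = 0 carry 1
  3+2+1 = 6
  5+0 = 5
  0+4 = 4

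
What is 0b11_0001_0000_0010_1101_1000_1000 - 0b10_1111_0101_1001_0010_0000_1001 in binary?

Subtract column by column in base 2:
  0-1 → 1 (borrow)
  0-0-1 → 1 (borrow)
  0-0-1 → 1 (borrow)
  1-1-1 → 1 (borrow)
  0-0-1 → 1 (borrow)
  0-0-1 → 1 (borrow)
  0-0-1 → 1 (borrow)
  1-0-1 → 0
  1-0 → 1
  0-1 → 1 (borrow)
  1-0-1 → 0
  1-0 → 1
  0-1 → 1 (borrow)
  1-0-1 → 0
  0-0 → 0
  0-1 → 1 (borrow)
  0-1-1 → 0 (borrow)
  0-0-1 → 1 (borrow)
  0-1-1 → 0 (borrow)
  0-0-1 → 1 (borrow)
  1-1-1 → 1 (borrow)
  0-1-1 → 0 (borrow)
  0-1-1 → 0 (borrow)
  0-1-1 → 0 (borrow)
  1-0-1 → 0
  1-1 → 0

0b110101001101101111111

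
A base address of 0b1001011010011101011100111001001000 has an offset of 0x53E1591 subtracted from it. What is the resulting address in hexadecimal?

0b1001011010011101011100111001001000 = 0x25A75CE48 in hexadecimal.
Subtract column by column in base 16:
  8-1 → 7
  4-9 → B (borrow)
  E-5-1 → 8
  C-1 → B
  5-E → 7 (borrow)
  7-3-1 → 3
  A-5 → 5
  5-0 → 5
  2-0 → 2

0x25537B8B7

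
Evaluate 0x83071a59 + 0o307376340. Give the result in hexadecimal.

0o307376340 = 0x31dfce0 in hexadecimal.
Add column by column in base 16, right to left:
  9+0 = 9
  5+e = 3 carry 1
  a+c+1 = 7 carry 1
  1+f+1 = 1 carry 1
  7+d+1 = 5 carry 1
  0+1+1 = 2
  3+3 = 6
  8+0 = 8

0x86251739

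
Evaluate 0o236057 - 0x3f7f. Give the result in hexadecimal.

0o236057 = 0x13c2f in hexadecimal.
Subtract column by column in base 16:
  f-f → 0
  2-7 → b (borrow)
  c-f-1 → c (borrow)
  3-3-1 → f (borrow)
  1-0-1 → 0

0xfcb0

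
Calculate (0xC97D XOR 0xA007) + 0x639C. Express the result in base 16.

0xCD16

First 0xC97D XOR 0xA007 = 0x697A.
Add column by column in base 16, right to left:
  A+C = 6 carry 1
  7+9+1 = 1 carry 1
  9+3+1 = D
  6+6 = C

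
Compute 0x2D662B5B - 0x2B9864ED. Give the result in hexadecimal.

0x1CDC66E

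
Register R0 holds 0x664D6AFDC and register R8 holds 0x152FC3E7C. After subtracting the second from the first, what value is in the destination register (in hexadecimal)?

0x511DA7160

Subtract column by column in base 16:
  C-C → 0
  D-7 → 6
  F-E → 1
  A-3 → 7
  6-C → A (borrow)
  D-F-1 → D (borrow)
  4-2-1 → 1
  6-5 → 1
  6-1 → 5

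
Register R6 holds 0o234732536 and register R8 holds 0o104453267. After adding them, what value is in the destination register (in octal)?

Add column by column in base 8, right to left:
  6+7 = 5 carry 1
  3+6+1 = 2 carry 1
  5+2+1 = 0 carry 1
  2+3+1 = 6
  3+5 = 0 carry 1
  7+4+1 = 4 carry 1
  4+4+1 = 1 carry 1
  3+0+1 = 4
  2+1 = 3

0o341406025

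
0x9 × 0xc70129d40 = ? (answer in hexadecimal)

0x6ff0a78740

Multiply each base-16 digit by 9, carrying:
  0×9 = 0 → write 0
  4×9 = 36 → write 4 carry 2
  d×9+2 = 119 → write 7 carry 7
  9×9+7 = 88 → write 8 carry 5
  2×9+5 = 23 → write 7 carry 1
  1×9+1 = 10 → write a
  0×9 = 0 → write 0
  7×9 = 63 → write f carry 3
  c×9+3 = 111 → write f carry 6
  remaining carry: 6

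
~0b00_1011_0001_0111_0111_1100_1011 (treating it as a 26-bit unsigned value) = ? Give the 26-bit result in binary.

Invert each bit: 00101100010111011111001011 → 11010011101000100000110100.

0b11010011101000100000110100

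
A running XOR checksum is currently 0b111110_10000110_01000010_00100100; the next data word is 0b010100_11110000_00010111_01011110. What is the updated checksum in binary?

XOR bit by bit (1 where the bits differ):
  111110100001100100001000100100
^ 010100111100000001011101011110
= 101010011101100101010101111010

0b101010011101100101010101111010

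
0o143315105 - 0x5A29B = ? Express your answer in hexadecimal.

0o143315105 = 0x18D9A45 in hexadecimal.
Subtract column by column in base 16:
  5-B → A (borrow)
  4-9-1 → A (borrow)
  A-2-1 → 7
  9-A → F (borrow)
  D-5-1 → 7
  8-0 → 8
  1-0 → 1

0x187F7AA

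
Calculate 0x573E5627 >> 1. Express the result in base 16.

1 bits is not a whole number of base-16 digits; in binary: 1010111001111100101011000100111 >> 1 = 101011100111110010101100010011.

0x2B9F2B13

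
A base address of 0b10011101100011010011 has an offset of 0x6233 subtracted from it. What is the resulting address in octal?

0o2273240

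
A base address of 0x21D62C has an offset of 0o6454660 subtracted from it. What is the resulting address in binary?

0b1110111110001111100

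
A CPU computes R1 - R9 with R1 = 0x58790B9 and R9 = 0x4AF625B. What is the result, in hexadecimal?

0xD82E5E

Subtract column by column in base 16:
  9-B → E (borrow)
  B-5-1 → 5
  0-2 → E (borrow)
  9-6-1 → 2
  7-F → 8 (borrow)
  8-A-1 → D (borrow)
  5-4-1 → 0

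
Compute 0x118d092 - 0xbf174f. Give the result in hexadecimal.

Subtract column by column in base 16:
  2-f → 3 (borrow)
  9-4-1 → 4
  0-7 → 9 (borrow)
  d-1-1 → b
  8-f → 9 (borrow)
  1-b-1 → 5 (borrow)
  1-0-1 → 0

0x59b943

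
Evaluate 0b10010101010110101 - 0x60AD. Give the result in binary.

0x60AD = 0b110000010101101 in binary.
Subtract column by column in base 2:
  1-1 → 0
  0-0 → 0
  1-1 → 0
  0-1 → 1 (borrow)
  1-0-1 → 0
  1-1 → 0
  0-0 → 0
  1-1 → 0
  0-0 → 0
  1-0 → 1
  0-0 → 0
  1-0 → 1
  0-0 → 0
  1-1 → 0
  0-1 → 1 (borrow)
  0-0-1 → 1 (borrow)
  1-0-1 → 0

0b1100101000001000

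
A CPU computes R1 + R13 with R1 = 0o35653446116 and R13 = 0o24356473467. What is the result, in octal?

0o62232141605

Add column by column in base 8, right to left:
  6+7 = 5 carry 1
  1+6+1 = 0 carry 1
  1+4+1 = 6
  6+3 = 1 carry 1
  4+7+1 = 4 carry 1
  4+4+1 = 1 carry 1
  3+6+1 = 2 carry 1
  5+5+1 = 3 carry 1
  6+3+1 = 2 carry 1
  5+4+1 = 2 carry 1
  3+2+1 = 6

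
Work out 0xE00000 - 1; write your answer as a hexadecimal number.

The trailing 5 digits are 0, so subtracting 1 borrows through: they become F and the next digit up decrements.

0xDFFFFF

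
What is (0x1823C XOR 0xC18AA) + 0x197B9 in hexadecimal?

First 0x1823C XOR 0xC18AA = 0xD9A96.
Add column by column in base 16, right to left:
  6+9 = F
  9+B = 4 carry 1
  A+7+1 = 2 carry 1
  9+9+1 = 3 carry 1
  D+1+1 = F

0xF324F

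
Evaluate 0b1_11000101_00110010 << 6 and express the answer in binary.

Left shift by 6: append 6 zero bits.

0b11100010100110010000000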